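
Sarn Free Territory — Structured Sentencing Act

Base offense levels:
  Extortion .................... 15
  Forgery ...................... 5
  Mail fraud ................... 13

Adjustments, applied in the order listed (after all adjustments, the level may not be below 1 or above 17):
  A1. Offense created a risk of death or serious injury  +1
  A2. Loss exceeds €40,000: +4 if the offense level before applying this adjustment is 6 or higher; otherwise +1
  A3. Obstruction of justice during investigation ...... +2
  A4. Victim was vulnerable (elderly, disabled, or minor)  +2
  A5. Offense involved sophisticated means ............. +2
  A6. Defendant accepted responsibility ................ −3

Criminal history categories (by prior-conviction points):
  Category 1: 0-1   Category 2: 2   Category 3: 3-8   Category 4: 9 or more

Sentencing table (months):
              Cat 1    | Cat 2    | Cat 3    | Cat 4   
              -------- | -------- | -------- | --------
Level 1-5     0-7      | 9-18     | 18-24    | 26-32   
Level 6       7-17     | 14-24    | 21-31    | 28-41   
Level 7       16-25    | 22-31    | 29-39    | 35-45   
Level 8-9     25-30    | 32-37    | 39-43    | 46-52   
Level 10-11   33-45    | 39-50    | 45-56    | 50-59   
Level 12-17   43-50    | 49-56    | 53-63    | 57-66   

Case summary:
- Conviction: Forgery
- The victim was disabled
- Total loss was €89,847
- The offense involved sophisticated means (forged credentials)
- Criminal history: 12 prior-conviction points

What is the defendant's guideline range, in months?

50-59 months

Base offense level for forgery: 5.
A2 applies (level before this adjustment is 5 < 6, so +1): 5 + 1 = 6.
A4 applies: 6 + 2 = 8.
A5 applies: 8 + 2 = 10.
A6 does not apply.
Final offense level: 10.
Criminal history: 12 prior points → Category 4 (9+).
Level 10 falls in the 10-11 band.
Grid: Level 10-11 × Category 4 = 50-59 months.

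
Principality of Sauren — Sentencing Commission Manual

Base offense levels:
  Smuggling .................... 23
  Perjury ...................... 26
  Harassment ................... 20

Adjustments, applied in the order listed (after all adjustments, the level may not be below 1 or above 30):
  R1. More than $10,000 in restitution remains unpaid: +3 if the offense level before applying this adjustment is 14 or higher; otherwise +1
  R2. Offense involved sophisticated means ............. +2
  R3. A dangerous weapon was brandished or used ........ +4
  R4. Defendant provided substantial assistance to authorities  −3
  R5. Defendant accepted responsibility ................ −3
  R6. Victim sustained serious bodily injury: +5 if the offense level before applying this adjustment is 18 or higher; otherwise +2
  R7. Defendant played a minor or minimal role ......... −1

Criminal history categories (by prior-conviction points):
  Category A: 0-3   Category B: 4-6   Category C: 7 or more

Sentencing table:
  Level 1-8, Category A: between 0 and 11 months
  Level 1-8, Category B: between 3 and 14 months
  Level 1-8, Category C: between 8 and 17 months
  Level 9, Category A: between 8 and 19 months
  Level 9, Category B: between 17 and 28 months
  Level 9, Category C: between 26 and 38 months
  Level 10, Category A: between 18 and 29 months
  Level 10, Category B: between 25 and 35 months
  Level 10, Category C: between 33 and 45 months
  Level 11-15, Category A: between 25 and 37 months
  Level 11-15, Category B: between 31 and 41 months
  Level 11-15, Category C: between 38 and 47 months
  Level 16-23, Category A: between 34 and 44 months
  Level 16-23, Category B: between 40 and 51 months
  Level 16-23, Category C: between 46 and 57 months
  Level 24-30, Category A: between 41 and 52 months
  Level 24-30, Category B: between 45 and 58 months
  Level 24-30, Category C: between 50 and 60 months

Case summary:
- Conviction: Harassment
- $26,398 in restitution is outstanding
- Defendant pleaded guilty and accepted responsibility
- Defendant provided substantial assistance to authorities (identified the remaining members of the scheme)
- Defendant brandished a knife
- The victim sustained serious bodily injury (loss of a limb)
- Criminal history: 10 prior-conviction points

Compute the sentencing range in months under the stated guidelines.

50-60 months

Base offense level for harassment: 20.
R1 applies (level before this adjustment is 20 ≥ 14, so +3): 20 + 3 = 23.
R2 does not apply.
R3 applies: 23 + 4 = 27.
R4 applies: 27 − 3 = 24.
R5 applies: 24 − 3 = 21.
R6 applies (level before this adjustment is 21 ≥ 18, so +5): 21 + 5 = 26.
Final offense level: 26.
Criminal history: 10 prior points → Category C (7+).
Level 26 falls in the 24-30 band.
Grid: Level 24-30 × Category C = 50-60 months.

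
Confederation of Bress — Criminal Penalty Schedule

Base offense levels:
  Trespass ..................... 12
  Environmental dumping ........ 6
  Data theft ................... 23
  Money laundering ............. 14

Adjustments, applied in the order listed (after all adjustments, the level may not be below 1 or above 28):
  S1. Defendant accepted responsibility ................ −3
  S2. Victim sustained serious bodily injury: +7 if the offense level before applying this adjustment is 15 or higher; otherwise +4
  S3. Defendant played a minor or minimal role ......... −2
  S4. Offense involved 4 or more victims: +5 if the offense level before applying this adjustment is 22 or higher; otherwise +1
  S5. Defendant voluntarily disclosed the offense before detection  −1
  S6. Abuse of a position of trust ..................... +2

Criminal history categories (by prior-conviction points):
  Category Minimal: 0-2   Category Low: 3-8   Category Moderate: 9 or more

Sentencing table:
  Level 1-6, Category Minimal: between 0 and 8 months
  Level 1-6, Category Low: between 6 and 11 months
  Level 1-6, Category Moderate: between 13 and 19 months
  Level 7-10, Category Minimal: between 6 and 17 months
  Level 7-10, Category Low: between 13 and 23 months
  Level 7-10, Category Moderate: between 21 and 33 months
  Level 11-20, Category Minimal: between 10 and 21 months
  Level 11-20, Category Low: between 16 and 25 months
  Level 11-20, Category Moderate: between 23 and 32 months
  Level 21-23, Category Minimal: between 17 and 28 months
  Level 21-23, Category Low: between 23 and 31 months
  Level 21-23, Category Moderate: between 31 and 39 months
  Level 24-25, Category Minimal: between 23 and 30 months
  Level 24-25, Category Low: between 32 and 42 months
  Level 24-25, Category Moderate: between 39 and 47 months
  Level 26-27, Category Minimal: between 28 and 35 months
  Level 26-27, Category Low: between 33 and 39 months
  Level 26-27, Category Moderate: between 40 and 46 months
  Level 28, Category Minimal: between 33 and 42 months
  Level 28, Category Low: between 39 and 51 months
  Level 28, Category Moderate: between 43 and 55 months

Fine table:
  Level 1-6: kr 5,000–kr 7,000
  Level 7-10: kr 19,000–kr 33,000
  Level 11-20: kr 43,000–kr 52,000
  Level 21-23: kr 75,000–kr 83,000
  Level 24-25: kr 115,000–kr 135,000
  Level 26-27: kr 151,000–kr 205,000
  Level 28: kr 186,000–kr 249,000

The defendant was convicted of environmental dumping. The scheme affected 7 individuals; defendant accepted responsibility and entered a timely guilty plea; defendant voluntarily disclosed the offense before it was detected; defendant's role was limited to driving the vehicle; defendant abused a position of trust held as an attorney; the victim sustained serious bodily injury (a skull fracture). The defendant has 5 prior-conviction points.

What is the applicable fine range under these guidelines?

Base offense level for environmental dumping: 6.
S1 applies: 6 − 3 = 3.
S2 applies (level before this adjustment is 3 < 15, so +4): 3 + 4 = 7.
S3 applies: 7 − 2 = 5.
S4 applies (level before this adjustment is 5 < 22, so +1): 5 + 1 = 6.
S5 applies: 6 − 1 = 5.
S6 applies: 5 + 2 = 7.
Final offense level: 7.
Level 7 falls in the 7-10 band.
Fine table: Level 7-10 → kr 19,000–kr 33,000.

kr 19,000–kr 33,000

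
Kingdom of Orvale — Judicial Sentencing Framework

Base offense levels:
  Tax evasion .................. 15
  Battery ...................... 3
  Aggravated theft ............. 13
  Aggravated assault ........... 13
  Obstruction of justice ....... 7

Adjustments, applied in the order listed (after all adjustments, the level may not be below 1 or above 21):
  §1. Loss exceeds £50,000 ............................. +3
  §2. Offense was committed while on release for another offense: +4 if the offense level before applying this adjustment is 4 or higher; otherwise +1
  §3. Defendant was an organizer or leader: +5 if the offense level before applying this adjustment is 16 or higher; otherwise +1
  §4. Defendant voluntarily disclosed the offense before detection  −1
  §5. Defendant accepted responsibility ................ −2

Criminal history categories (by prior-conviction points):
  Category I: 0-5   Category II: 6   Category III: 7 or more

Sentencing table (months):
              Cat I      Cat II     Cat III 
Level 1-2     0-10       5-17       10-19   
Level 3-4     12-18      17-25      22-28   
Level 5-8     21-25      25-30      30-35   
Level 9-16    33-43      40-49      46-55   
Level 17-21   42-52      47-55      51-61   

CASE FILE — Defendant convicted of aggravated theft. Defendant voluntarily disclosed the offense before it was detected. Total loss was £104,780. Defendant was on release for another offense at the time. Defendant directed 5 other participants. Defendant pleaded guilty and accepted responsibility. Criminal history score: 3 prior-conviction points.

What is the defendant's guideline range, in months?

42-52 months

Base offense level for aggravated theft: 13.
§1 applies: 13 + 3 = 16.
§2 applies (level before this adjustment is 16 ≥ 4, so +4): 16 + 4 = 20.
§3 applies (level before this adjustment is 20 ≥ 16, so +5): 20 + 5 = 25.
§4 applies: 25 − 1 = 24.
§5 applies: 24 − 2 = 22.
Level 22 exceeds the maximum of 21; capped at 21.
Final offense level: 21.
Criminal history: 3 prior points → Category I (0-5).
Level 21 falls in the 17-21 band.
Grid: Level 17-21 × Category I = 42-52 months.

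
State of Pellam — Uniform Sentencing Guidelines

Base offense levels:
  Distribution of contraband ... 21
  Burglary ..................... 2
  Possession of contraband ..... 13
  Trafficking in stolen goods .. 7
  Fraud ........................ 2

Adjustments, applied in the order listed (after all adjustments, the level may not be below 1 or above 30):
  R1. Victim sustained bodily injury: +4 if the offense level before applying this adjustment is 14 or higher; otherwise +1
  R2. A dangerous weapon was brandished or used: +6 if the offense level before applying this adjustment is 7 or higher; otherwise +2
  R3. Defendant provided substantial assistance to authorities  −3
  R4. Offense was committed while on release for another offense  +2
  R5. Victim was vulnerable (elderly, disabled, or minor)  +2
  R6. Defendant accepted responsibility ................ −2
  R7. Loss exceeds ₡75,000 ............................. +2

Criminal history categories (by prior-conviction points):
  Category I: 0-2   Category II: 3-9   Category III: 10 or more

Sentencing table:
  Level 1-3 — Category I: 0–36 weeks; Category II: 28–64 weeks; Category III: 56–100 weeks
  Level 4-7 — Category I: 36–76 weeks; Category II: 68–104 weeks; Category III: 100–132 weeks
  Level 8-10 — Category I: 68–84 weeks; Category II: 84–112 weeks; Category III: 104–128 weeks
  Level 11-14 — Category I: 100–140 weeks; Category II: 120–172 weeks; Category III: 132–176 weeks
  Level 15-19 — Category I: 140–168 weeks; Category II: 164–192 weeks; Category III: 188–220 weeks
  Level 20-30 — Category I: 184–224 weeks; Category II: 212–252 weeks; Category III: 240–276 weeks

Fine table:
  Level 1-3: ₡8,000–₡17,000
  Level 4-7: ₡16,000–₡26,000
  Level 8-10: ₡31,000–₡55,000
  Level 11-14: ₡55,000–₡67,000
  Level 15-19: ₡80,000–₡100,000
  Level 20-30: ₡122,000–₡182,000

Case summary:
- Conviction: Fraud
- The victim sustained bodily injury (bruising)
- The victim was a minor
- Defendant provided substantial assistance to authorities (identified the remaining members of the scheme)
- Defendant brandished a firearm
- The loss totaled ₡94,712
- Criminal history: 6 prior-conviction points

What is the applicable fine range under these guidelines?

Base offense level for fraud: 2.
R1 applies (level before this adjustment is 2 < 14, so +1): 2 + 1 = 3.
R2 applies (level before this adjustment is 3 < 7, so +2): 3 + 2 = 5.
R3 applies: 5 − 3 = 2.
R4 does not apply.
R5 applies: 2 + 2 = 4.
R6 does not apply.
R7 applies: 4 + 2 = 6.
Final offense level: 6.
Level 6 falls in the 4-7 band.
Fine table: Level 4-7 → ₡16,000–₡26,000.

₡16,000–₡26,000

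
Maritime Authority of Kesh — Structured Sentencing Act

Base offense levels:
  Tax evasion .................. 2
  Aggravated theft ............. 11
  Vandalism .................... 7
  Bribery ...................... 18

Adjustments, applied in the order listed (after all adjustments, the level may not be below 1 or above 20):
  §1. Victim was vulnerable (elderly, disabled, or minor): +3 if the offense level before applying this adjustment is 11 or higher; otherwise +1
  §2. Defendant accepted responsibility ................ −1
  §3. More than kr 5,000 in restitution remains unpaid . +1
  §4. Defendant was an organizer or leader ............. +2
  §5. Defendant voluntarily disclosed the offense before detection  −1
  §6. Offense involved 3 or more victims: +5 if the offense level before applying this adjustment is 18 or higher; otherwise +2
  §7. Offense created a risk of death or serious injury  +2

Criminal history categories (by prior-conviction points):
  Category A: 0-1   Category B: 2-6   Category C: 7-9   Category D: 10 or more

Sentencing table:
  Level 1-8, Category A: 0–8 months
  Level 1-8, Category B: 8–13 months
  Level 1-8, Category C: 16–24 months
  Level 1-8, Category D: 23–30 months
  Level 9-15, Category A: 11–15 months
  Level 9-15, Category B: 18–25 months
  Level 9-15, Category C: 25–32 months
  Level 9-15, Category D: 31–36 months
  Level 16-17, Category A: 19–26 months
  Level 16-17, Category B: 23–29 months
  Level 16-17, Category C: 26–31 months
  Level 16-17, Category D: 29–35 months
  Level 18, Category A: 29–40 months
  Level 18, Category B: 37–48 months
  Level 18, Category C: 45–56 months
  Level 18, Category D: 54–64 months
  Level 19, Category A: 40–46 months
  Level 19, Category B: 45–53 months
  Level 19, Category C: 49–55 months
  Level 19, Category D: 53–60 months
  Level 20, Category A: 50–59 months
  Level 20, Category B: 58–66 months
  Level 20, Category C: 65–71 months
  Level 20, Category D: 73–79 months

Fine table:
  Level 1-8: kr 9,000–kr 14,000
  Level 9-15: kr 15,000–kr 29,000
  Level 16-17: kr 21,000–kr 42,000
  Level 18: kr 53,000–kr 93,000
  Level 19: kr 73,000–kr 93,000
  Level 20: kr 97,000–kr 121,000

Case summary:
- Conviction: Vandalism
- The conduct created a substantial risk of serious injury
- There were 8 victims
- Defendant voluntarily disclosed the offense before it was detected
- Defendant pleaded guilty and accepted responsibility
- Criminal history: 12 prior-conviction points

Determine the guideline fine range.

kr 15,000–kr 29,000

Base offense level for vandalism: 7.
§2 applies: 7 − 1 = 6.
§3 does not apply.
§5 applies: 6 − 1 = 5.
§6 applies (level before this adjustment is 5 < 18, so +2): 5 + 2 = 7.
§7 applies: 7 + 2 = 9.
Final offense level: 9.
Level 9 falls in the 9-15 band.
Fine table: Level 9-15 → kr 15,000–kr 29,000.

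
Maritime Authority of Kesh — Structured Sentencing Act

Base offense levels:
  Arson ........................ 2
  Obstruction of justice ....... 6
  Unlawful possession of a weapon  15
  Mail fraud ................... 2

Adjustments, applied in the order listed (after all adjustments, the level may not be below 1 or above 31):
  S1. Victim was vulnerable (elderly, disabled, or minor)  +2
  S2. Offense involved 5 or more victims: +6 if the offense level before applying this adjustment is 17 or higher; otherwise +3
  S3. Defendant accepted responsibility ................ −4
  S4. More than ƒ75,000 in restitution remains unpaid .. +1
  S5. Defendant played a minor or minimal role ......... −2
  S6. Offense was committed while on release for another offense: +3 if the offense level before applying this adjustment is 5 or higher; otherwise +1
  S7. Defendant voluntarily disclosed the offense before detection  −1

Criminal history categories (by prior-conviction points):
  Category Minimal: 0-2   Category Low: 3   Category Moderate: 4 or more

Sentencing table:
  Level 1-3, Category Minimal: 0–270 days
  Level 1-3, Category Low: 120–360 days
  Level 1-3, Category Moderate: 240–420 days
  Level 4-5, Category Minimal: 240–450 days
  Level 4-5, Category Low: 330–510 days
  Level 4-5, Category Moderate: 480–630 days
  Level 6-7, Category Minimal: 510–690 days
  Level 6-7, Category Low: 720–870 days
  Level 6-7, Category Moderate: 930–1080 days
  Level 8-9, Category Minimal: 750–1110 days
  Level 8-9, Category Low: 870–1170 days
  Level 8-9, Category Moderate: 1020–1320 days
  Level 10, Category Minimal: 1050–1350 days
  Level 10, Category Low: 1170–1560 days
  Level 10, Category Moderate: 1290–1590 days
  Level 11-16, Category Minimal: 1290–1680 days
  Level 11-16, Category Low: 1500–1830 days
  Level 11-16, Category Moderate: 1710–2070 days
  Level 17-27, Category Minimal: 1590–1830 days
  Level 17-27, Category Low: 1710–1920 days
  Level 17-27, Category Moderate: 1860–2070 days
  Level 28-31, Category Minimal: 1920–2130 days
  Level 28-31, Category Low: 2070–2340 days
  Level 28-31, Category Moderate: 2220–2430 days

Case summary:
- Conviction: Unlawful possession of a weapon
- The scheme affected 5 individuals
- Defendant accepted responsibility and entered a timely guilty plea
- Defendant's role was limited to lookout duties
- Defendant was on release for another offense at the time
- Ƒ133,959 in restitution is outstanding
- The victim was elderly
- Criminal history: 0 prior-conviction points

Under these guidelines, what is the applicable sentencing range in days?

Base offense level for unlawful possession of a weapon: 15.
S1 applies: 15 + 2 = 17.
S2 applies (level before this adjustment is 17 ≥ 17, so +6): 17 + 6 = 23.
S3 applies: 23 − 4 = 19.
S4 applies: 19 + 1 = 20.
S5 applies: 20 − 2 = 18.
S6 applies (level before this adjustment is 18 ≥ 5, so +3): 18 + 3 = 21.
Final offense level: 21.
Criminal history: 0 prior points → Category Minimal (0-2).
Level 21 falls in the 17-27 band.
Grid: Level 17-27 × Category Minimal = 1590-1830 days.

1590-1830 days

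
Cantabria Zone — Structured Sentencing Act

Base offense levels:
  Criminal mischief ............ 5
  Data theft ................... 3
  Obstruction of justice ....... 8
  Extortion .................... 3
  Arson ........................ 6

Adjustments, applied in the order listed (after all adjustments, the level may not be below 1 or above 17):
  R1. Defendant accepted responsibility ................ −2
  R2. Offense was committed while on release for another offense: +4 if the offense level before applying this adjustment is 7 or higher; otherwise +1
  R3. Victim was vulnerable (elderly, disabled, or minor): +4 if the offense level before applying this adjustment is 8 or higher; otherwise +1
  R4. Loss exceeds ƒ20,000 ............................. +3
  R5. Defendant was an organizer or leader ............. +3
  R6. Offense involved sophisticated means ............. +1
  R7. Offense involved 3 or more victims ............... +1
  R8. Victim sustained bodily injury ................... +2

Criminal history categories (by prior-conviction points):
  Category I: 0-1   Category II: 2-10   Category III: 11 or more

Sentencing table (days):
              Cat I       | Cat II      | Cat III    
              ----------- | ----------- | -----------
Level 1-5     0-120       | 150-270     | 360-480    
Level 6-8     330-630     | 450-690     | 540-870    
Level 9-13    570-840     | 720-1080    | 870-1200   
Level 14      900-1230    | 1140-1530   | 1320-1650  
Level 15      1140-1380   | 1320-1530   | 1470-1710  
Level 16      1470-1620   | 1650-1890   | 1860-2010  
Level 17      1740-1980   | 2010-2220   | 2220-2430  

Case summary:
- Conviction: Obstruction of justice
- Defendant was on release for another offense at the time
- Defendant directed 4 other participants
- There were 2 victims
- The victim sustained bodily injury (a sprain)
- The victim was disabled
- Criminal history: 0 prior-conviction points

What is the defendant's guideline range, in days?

Base offense level for obstruction of justice: 8.
R2 applies (level before this adjustment is 8 ≥ 7, so +4): 8 + 4 = 12.
R3 applies (level before this adjustment is 12 ≥ 8, so +4): 12 + 4 = 16.
R5 applies: 16 + 3 = 19.
R7 does not apply.
R8 applies: 19 + 2 = 21.
Level 21 exceeds the maximum of 17; capped at 17.
Final offense level: 17.
Criminal history: 0 prior points → Category I (0-1).
Level 17 falls in the 17 band.
Grid: Level 17 × Category I = 1740-1980 days.

1740-1980 days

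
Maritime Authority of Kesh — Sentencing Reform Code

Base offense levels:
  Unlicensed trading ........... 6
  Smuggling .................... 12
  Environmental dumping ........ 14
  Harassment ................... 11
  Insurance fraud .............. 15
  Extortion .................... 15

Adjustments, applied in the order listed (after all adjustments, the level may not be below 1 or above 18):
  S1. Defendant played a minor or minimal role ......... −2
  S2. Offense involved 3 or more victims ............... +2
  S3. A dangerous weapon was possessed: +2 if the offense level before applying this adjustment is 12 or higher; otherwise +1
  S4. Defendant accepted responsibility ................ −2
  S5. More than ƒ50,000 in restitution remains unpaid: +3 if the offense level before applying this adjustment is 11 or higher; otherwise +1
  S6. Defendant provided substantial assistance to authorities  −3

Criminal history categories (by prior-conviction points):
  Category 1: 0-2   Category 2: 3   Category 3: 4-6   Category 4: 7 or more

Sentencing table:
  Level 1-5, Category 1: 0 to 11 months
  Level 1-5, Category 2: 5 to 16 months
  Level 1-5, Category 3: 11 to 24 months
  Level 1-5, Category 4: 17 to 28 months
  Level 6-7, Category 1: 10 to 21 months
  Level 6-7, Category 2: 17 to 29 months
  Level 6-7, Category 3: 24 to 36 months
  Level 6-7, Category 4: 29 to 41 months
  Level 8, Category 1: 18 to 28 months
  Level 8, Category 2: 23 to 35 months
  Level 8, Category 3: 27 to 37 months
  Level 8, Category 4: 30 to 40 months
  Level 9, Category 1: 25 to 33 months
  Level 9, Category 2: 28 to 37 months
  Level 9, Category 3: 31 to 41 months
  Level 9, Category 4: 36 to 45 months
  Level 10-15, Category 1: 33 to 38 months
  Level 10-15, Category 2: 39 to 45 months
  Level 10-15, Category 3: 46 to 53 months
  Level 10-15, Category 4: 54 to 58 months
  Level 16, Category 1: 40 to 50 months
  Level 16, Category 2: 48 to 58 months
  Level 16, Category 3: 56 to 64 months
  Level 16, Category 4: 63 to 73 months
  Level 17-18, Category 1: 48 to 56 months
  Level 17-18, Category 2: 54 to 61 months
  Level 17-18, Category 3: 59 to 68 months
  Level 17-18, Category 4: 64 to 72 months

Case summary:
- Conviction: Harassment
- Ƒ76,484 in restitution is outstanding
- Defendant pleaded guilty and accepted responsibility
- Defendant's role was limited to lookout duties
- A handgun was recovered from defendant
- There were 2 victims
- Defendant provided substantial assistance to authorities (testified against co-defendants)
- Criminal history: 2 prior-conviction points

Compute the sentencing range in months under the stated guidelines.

Base offense level for harassment: 11.
S1 applies: 11 − 2 = 9.
S2 does not apply.
S3 applies (level before this adjustment is 9 < 12, so +1): 9 + 1 = 10.
S4 applies: 10 − 2 = 8.
S5 applies (level before this adjustment is 8 < 11, so +1): 8 + 1 = 9.
S6 applies: 9 − 3 = 6.
Final offense level: 6.
Criminal history: 2 prior points → Category 1 (0-2).
Level 6 falls in the 6-7 band.
Grid: Level 6-7 × Category 1 = 10-21 months.

10-21 months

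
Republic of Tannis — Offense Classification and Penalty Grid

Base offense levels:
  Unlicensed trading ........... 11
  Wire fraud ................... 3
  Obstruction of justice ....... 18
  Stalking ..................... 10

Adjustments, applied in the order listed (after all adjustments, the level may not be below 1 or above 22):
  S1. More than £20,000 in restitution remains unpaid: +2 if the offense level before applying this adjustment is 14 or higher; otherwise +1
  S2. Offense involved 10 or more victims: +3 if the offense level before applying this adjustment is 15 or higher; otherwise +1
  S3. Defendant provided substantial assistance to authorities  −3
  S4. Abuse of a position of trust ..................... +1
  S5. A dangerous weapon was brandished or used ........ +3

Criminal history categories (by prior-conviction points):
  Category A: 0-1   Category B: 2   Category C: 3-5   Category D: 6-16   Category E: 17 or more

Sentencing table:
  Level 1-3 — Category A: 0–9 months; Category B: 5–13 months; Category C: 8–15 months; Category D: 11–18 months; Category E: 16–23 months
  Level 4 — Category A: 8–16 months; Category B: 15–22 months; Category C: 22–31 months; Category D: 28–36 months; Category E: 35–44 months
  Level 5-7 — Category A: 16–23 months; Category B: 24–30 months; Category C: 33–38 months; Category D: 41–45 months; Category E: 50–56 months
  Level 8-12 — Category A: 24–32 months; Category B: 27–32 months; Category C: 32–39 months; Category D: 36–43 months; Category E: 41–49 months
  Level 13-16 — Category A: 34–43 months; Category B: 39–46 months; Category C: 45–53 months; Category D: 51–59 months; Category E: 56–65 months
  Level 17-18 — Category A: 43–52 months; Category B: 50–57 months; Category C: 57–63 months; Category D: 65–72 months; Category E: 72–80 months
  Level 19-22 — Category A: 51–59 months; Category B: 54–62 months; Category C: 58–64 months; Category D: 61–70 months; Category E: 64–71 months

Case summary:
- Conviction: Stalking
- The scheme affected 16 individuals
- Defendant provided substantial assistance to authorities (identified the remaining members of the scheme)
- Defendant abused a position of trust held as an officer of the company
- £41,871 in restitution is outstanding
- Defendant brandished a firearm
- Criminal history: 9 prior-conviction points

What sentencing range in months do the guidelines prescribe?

51-59 months

Base offense level for stalking: 10.
S1 applies (level before this adjustment is 10 < 14, so +1): 10 + 1 = 11.
S2 applies (level before this adjustment is 11 < 15, so +1): 11 + 1 = 12.
S3 applies: 12 − 3 = 9.
S4 applies: 9 + 1 = 10.
S5 applies: 10 + 3 = 13.
Final offense level: 13.
Criminal history: 9 prior points → Category D (6-16).
Level 13 falls in the 13-16 band.
Grid: Level 13-16 × Category D = 51-59 months.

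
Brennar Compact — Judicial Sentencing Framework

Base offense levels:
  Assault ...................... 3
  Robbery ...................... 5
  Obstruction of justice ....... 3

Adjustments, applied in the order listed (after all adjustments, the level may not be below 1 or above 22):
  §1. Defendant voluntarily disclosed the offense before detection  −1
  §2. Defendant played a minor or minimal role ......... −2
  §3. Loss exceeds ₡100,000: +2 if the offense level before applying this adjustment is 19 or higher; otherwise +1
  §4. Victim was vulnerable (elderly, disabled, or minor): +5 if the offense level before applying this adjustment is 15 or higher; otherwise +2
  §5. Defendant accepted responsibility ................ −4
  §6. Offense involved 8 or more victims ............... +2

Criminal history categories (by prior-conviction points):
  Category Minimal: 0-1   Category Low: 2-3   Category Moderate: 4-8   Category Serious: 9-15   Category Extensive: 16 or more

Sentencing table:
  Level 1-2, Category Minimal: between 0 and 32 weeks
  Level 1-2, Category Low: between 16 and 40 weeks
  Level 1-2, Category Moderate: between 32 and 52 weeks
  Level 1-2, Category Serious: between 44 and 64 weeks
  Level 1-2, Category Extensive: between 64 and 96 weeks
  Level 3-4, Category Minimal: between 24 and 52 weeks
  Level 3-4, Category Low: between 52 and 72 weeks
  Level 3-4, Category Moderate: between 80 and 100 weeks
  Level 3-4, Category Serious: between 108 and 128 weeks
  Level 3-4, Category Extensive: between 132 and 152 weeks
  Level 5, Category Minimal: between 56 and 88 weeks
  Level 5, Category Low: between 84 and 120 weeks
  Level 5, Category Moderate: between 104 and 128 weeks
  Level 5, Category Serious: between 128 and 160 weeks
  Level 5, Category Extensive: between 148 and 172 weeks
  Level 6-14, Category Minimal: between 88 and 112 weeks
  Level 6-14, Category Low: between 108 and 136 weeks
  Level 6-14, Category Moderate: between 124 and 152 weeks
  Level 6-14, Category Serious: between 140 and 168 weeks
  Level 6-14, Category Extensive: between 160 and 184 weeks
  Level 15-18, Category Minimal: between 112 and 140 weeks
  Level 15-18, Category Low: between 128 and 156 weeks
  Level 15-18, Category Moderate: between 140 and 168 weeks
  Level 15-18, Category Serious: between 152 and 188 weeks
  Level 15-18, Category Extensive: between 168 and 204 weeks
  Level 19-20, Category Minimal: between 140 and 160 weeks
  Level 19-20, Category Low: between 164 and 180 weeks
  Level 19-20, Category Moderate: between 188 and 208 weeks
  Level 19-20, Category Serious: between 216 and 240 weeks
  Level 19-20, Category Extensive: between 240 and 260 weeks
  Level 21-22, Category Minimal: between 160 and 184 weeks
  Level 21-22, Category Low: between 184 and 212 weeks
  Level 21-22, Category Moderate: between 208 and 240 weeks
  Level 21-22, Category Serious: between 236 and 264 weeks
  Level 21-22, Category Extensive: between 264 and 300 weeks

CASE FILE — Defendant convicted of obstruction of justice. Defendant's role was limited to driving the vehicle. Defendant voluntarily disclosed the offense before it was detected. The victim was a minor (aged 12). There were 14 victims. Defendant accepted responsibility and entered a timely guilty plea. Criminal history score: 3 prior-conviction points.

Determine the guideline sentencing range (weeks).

Base offense level for obstruction of justice: 3.
§1 applies: 3 − 1 = 2.
§2 applies: 2 − 2 = 0.
§4 applies (level before this adjustment is 0 < 15, so +2): 0 + 2 = 2.
§5 applies: 2 − 4 = -2.
§6 applies: -2 + 2 = 0.
Level 0 is below the minimum of 1; floored at 1.
Final offense level: 1.
Criminal history: 3 prior points → Category Low (2-3).
Level 1 falls in the 1-2 band.
Grid: Level 1-2 × Category Low = 16-40 weeks.

16-40 weeks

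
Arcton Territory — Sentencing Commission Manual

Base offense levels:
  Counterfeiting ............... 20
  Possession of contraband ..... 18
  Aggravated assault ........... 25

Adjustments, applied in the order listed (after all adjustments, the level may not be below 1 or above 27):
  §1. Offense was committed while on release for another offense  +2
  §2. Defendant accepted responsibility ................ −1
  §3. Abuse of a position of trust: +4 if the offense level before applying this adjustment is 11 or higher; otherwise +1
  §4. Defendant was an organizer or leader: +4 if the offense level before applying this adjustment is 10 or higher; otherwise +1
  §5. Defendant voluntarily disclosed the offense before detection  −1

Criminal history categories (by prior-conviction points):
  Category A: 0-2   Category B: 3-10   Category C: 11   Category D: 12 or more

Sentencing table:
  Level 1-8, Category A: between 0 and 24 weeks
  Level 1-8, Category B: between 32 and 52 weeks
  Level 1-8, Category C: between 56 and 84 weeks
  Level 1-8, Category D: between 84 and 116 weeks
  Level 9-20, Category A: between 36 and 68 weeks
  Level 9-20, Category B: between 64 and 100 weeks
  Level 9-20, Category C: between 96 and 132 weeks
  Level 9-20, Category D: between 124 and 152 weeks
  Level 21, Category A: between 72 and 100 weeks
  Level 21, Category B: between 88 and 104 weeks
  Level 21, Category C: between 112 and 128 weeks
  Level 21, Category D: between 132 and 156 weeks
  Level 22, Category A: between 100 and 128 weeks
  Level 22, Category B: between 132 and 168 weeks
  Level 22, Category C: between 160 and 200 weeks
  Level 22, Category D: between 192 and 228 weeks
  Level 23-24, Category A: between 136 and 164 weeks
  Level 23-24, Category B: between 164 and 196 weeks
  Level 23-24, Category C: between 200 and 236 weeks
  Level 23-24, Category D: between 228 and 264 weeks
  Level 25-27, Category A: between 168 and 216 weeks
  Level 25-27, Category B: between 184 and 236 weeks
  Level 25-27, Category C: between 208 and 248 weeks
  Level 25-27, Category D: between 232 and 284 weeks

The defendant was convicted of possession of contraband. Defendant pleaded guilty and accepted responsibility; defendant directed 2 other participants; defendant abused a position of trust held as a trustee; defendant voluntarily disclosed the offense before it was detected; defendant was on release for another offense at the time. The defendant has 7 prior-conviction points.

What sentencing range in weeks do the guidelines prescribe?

184-236 weeks

Base offense level for possession of contraband: 18.
§1 applies: 18 + 2 = 20.
§2 applies: 20 − 1 = 19.
§3 applies (level before this adjustment is 19 ≥ 11, so +4): 19 + 4 = 23.
§4 applies (level before this adjustment is 23 ≥ 10, so +4): 23 + 4 = 27.
§5 applies: 27 − 1 = 26.
Final offense level: 26.
Criminal history: 7 prior points → Category B (3-10).
Level 26 falls in the 25-27 band.
Grid: Level 25-27 × Category B = 184-236 weeks.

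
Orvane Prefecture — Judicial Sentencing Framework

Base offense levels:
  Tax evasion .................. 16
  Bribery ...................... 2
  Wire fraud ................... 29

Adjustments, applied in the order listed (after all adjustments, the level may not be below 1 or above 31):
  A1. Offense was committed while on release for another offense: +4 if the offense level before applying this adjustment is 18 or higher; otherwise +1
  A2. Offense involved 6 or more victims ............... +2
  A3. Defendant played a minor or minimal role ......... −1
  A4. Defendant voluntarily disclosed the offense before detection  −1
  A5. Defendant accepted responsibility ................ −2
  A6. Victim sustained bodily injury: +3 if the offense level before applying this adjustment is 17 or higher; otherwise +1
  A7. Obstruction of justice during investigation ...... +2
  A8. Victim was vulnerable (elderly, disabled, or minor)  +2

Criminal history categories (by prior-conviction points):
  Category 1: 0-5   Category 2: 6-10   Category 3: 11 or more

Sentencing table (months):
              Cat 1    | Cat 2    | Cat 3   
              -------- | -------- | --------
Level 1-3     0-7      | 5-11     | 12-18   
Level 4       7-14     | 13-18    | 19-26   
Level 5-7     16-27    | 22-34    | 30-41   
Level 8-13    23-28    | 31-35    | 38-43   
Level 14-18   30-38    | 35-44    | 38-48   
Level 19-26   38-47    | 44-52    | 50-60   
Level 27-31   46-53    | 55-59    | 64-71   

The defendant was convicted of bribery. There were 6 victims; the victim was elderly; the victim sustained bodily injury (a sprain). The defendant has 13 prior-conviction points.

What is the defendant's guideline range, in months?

30-41 months

Base offense level for bribery: 2.
A1 does not apply.
A2 applies: 2 + 2 = 4.
A3 does not apply.
A4 does not apply.
A6 applies (level before this adjustment is 4 < 17, so +1): 4 + 1 = 5.
A7 does not apply.
A8 applies: 5 + 2 = 7.
Final offense level: 7.
Criminal history: 13 prior points → Category 3 (11+).
Level 7 falls in the 5-7 band.
Grid: Level 5-7 × Category 3 = 30-41 months.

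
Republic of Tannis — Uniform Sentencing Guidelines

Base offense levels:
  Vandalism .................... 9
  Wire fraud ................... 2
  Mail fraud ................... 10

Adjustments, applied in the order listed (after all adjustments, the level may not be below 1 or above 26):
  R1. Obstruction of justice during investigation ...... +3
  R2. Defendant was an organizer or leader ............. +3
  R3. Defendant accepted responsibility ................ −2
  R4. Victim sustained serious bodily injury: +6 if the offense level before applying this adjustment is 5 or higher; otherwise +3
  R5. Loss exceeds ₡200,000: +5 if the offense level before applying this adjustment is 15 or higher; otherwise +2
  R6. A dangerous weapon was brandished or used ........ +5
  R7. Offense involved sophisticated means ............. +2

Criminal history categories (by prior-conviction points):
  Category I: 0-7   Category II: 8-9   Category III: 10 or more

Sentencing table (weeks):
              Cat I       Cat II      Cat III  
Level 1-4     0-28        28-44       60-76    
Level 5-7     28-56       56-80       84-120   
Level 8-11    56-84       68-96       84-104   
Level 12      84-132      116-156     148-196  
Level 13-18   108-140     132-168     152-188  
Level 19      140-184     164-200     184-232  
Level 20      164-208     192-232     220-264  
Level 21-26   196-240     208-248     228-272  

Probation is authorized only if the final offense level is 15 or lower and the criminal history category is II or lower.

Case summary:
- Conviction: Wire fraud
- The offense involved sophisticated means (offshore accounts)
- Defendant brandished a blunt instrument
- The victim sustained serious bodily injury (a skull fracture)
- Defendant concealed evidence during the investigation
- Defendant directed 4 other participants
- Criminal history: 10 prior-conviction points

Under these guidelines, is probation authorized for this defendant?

Base offense level for wire fraud: 2.
R1 applies: 2 + 3 = 5.
R2 applies: 5 + 3 = 8.
R3 does not apply.
R4 applies (level before this adjustment is 8 ≥ 5, so +6): 8 + 6 = 14.
R5 does not apply.
R6 applies: 14 + 5 = 19.
R7 applies: 19 + 2 = 21.
Final offense level: 21.
Criminal history: 10 prior points → Category III (10+).
Level 21 falls in the 21-26 band.
Grid: Level 21-26 × Category III = 228-272 weeks.
Probation check: level 21 > 15 and category III > II → not eligible.

No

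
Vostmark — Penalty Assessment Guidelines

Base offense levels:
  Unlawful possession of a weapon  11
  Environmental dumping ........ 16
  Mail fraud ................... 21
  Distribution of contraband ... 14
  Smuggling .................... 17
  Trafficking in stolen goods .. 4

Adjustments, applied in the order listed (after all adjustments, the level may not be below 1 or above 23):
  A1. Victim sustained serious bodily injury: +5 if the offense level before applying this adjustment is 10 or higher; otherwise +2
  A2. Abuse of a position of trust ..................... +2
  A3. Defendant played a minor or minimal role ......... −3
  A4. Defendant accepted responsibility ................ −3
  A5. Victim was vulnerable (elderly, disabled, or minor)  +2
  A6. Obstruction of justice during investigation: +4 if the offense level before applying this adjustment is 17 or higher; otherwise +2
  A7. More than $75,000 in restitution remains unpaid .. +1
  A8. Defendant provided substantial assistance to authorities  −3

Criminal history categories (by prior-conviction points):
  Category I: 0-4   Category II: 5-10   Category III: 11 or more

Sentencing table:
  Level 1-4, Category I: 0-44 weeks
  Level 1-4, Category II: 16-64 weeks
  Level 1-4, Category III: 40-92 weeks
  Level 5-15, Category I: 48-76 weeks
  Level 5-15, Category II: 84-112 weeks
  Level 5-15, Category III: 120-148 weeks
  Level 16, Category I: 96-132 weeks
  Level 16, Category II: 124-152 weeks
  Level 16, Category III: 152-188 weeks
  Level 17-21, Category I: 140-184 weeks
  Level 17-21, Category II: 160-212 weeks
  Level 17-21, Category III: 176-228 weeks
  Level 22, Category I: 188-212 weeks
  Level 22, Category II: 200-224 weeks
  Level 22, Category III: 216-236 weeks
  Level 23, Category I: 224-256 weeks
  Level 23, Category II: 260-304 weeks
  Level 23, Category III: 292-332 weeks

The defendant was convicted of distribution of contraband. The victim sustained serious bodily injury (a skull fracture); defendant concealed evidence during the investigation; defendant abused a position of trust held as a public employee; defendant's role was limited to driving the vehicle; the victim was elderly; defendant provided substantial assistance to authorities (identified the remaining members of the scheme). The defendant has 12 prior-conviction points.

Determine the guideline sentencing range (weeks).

176-228 weeks

Base offense level for distribution of contraband: 14.
A1 applies (level before this adjustment is 14 ≥ 10, so +5): 14 + 5 = 19.
A2 applies: 19 + 2 = 21.
A3 applies: 21 − 3 = 18.
A4 does not apply.
A5 applies: 18 + 2 = 20.
A6 applies (level before this adjustment is 20 ≥ 17, so +4): 20 + 4 = 24.
A7 does not apply.
A8 applies: 24 − 3 = 21.
Final offense level: 21.
Criminal history: 12 prior points → Category III (11+).
Level 21 falls in the 17-21 band.
Grid: Level 17-21 × Category III = 176-228 weeks.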